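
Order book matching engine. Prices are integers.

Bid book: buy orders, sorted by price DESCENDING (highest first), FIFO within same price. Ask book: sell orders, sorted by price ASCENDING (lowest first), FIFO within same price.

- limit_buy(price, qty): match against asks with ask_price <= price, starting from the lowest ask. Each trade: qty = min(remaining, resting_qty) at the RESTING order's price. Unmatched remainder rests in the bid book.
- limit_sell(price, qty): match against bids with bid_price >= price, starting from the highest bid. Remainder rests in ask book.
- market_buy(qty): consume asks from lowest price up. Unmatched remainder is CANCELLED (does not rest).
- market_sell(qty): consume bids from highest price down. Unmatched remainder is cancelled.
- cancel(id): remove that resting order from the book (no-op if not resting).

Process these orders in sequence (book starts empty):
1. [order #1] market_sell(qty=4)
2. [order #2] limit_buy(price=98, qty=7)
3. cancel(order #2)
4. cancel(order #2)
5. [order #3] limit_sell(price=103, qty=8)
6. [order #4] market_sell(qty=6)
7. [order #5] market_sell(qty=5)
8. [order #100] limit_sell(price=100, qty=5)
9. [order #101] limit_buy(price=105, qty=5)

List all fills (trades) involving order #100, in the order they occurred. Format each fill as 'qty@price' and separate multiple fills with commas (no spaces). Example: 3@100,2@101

Answer: 5@100

Derivation:
After op 1 [order #1] market_sell(qty=4): fills=none; bids=[-] asks=[-]
After op 2 [order #2] limit_buy(price=98, qty=7): fills=none; bids=[#2:7@98] asks=[-]
After op 3 cancel(order #2): fills=none; bids=[-] asks=[-]
After op 4 cancel(order #2): fills=none; bids=[-] asks=[-]
After op 5 [order #3] limit_sell(price=103, qty=8): fills=none; bids=[-] asks=[#3:8@103]
After op 6 [order #4] market_sell(qty=6): fills=none; bids=[-] asks=[#3:8@103]
After op 7 [order #5] market_sell(qty=5): fills=none; bids=[-] asks=[#3:8@103]
After op 8 [order #100] limit_sell(price=100, qty=5): fills=none; bids=[-] asks=[#100:5@100 #3:8@103]
After op 9 [order #101] limit_buy(price=105, qty=5): fills=#101x#100:5@100; bids=[-] asks=[#3:8@103]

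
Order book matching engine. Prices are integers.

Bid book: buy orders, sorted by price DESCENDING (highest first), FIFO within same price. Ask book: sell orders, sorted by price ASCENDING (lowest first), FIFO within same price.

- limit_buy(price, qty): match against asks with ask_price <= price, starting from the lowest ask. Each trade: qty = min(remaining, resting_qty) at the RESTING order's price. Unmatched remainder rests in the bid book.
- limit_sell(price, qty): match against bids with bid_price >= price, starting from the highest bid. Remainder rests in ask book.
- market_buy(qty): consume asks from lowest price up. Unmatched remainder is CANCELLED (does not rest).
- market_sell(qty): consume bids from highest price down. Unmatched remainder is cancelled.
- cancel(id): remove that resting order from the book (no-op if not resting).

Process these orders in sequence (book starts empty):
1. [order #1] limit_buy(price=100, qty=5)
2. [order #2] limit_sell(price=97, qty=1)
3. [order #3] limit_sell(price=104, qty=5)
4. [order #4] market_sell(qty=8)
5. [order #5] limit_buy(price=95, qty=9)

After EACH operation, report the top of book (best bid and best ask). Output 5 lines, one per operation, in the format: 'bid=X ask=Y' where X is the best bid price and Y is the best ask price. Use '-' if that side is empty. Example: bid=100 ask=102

After op 1 [order #1] limit_buy(price=100, qty=5): fills=none; bids=[#1:5@100] asks=[-]
After op 2 [order #2] limit_sell(price=97, qty=1): fills=#1x#2:1@100; bids=[#1:4@100] asks=[-]
After op 3 [order #3] limit_sell(price=104, qty=5): fills=none; bids=[#1:4@100] asks=[#3:5@104]
After op 4 [order #4] market_sell(qty=8): fills=#1x#4:4@100; bids=[-] asks=[#3:5@104]
After op 5 [order #5] limit_buy(price=95, qty=9): fills=none; bids=[#5:9@95] asks=[#3:5@104]

Answer: bid=100 ask=-
bid=100 ask=-
bid=100 ask=104
bid=- ask=104
bid=95 ask=104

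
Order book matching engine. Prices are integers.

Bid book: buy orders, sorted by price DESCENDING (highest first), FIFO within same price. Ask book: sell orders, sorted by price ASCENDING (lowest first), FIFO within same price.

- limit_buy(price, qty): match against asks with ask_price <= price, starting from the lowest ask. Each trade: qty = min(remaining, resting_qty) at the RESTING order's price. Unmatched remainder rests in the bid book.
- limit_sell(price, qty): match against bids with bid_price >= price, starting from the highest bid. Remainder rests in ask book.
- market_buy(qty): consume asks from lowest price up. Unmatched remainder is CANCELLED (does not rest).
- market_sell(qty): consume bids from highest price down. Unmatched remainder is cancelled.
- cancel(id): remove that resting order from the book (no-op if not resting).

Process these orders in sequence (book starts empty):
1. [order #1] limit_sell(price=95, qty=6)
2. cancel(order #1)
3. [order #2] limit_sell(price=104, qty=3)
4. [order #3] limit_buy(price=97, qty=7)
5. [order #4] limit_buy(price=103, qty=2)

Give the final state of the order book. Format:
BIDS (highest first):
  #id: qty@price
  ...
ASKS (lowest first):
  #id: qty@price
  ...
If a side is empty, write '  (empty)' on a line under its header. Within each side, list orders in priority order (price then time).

Answer: BIDS (highest first):
  #4: 2@103
  #3: 7@97
ASKS (lowest first):
  #2: 3@104

Derivation:
After op 1 [order #1] limit_sell(price=95, qty=6): fills=none; bids=[-] asks=[#1:6@95]
After op 2 cancel(order #1): fills=none; bids=[-] asks=[-]
After op 3 [order #2] limit_sell(price=104, qty=3): fills=none; bids=[-] asks=[#2:3@104]
After op 4 [order #3] limit_buy(price=97, qty=7): fills=none; bids=[#3:7@97] asks=[#2:3@104]
After op 5 [order #4] limit_buy(price=103, qty=2): fills=none; bids=[#4:2@103 #3:7@97] asks=[#2:3@104]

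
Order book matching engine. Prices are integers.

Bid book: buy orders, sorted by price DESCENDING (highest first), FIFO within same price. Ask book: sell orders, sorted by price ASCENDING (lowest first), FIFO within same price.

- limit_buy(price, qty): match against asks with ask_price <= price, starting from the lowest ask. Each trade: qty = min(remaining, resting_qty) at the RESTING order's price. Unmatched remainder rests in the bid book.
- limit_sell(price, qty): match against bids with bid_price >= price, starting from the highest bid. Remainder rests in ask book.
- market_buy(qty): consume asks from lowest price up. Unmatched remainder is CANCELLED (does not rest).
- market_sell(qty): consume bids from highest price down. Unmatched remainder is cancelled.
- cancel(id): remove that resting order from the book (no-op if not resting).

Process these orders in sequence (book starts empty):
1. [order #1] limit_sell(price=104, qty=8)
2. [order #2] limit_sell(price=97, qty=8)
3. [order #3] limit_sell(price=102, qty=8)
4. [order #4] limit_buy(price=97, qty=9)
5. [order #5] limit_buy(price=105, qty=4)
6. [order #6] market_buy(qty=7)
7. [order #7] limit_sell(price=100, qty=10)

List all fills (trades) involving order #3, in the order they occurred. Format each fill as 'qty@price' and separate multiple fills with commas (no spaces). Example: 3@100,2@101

Answer: 4@102,4@102

Derivation:
After op 1 [order #1] limit_sell(price=104, qty=8): fills=none; bids=[-] asks=[#1:8@104]
After op 2 [order #2] limit_sell(price=97, qty=8): fills=none; bids=[-] asks=[#2:8@97 #1:8@104]
After op 3 [order #3] limit_sell(price=102, qty=8): fills=none; bids=[-] asks=[#2:8@97 #3:8@102 #1:8@104]
After op 4 [order #4] limit_buy(price=97, qty=9): fills=#4x#2:8@97; bids=[#4:1@97] asks=[#3:8@102 #1:8@104]
After op 5 [order #5] limit_buy(price=105, qty=4): fills=#5x#3:4@102; bids=[#4:1@97] asks=[#3:4@102 #1:8@104]
After op 6 [order #6] market_buy(qty=7): fills=#6x#3:4@102 #6x#1:3@104; bids=[#4:1@97] asks=[#1:5@104]
After op 7 [order #7] limit_sell(price=100, qty=10): fills=none; bids=[#4:1@97] asks=[#7:10@100 #1:5@104]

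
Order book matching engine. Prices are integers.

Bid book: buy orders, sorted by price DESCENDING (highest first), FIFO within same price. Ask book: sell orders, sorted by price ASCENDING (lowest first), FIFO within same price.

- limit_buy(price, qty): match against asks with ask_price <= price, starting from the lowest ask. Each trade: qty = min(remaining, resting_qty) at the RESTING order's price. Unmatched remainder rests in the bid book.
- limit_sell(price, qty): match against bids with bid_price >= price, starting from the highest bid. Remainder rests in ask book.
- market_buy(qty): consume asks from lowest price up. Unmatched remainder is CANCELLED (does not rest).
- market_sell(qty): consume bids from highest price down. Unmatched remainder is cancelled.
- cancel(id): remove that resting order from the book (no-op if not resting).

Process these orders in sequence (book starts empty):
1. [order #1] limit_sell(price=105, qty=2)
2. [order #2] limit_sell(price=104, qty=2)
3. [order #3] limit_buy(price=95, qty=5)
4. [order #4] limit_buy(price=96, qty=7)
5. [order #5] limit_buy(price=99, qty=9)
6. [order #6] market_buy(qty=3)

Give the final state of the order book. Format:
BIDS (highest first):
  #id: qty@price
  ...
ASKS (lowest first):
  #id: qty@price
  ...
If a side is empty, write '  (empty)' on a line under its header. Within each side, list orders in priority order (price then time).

After op 1 [order #1] limit_sell(price=105, qty=2): fills=none; bids=[-] asks=[#1:2@105]
After op 2 [order #2] limit_sell(price=104, qty=2): fills=none; bids=[-] asks=[#2:2@104 #1:2@105]
After op 3 [order #3] limit_buy(price=95, qty=5): fills=none; bids=[#3:5@95] asks=[#2:2@104 #1:2@105]
After op 4 [order #4] limit_buy(price=96, qty=7): fills=none; bids=[#4:7@96 #3:5@95] asks=[#2:2@104 #1:2@105]
After op 5 [order #5] limit_buy(price=99, qty=9): fills=none; bids=[#5:9@99 #4:7@96 #3:5@95] asks=[#2:2@104 #1:2@105]
After op 6 [order #6] market_buy(qty=3): fills=#6x#2:2@104 #6x#1:1@105; bids=[#5:9@99 #4:7@96 #3:5@95] asks=[#1:1@105]

Answer: BIDS (highest first):
  #5: 9@99
  #4: 7@96
  #3: 5@95
ASKS (lowest first):
  #1: 1@105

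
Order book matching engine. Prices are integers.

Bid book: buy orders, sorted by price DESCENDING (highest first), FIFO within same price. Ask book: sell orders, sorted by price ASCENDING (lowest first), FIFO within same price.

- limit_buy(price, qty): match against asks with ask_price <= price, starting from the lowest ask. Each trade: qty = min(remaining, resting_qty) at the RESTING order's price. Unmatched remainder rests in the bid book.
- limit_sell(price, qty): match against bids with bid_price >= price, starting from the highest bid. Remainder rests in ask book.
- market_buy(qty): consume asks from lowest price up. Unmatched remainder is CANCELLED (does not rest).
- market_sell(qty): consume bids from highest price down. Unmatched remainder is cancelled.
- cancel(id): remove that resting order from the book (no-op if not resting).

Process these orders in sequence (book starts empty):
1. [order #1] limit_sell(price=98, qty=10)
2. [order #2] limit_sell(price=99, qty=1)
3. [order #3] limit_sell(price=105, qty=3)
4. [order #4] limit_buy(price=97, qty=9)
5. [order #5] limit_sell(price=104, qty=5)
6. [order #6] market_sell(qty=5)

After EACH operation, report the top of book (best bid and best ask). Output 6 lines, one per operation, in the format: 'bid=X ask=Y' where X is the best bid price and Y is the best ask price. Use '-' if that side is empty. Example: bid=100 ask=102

Answer: bid=- ask=98
bid=- ask=98
bid=- ask=98
bid=97 ask=98
bid=97 ask=98
bid=97 ask=98

Derivation:
After op 1 [order #1] limit_sell(price=98, qty=10): fills=none; bids=[-] asks=[#1:10@98]
After op 2 [order #2] limit_sell(price=99, qty=1): fills=none; bids=[-] asks=[#1:10@98 #2:1@99]
After op 3 [order #3] limit_sell(price=105, qty=3): fills=none; bids=[-] asks=[#1:10@98 #2:1@99 #3:3@105]
After op 4 [order #4] limit_buy(price=97, qty=9): fills=none; bids=[#4:9@97] asks=[#1:10@98 #2:1@99 #3:3@105]
After op 5 [order #5] limit_sell(price=104, qty=5): fills=none; bids=[#4:9@97] asks=[#1:10@98 #2:1@99 #5:5@104 #3:3@105]
After op 6 [order #6] market_sell(qty=5): fills=#4x#6:5@97; bids=[#4:4@97] asks=[#1:10@98 #2:1@99 #5:5@104 #3:3@105]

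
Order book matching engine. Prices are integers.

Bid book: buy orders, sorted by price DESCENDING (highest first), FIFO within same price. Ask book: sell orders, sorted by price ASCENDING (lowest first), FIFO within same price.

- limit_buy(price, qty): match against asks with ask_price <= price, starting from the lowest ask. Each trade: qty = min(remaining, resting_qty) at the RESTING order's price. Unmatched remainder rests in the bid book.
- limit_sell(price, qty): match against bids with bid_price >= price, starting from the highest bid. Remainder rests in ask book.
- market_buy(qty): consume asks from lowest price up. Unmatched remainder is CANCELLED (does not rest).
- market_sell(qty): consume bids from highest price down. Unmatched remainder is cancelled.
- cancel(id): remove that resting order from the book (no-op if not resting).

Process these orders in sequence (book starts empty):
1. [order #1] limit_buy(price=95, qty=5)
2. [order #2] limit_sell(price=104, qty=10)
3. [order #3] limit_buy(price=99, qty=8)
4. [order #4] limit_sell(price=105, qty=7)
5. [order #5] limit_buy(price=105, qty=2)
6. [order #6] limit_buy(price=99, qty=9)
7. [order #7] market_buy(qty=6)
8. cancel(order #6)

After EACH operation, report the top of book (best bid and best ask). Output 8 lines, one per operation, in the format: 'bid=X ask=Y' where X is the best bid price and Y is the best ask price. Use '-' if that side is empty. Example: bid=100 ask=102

After op 1 [order #1] limit_buy(price=95, qty=5): fills=none; bids=[#1:5@95] asks=[-]
After op 2 [order #2] limit_sell(price=104, qty=10): fills=none; bids=[#1:5@95] asks=[#2:10@104]
After op 3 [order #3] limit_buy(price=99, qty=8): fills=none; bids=[#3:8@99 #1:5@95] asks=[#2:10@104]
After op 4 [order #4] limit_sell(price=105, qty=7): fills=none; bids=[#3:8@99 #1:5@95] asks=[#2:10@104 #4:7@105]
After op 5 [order #5] limit_buy(price=105, qty=2): fills=#5x#2:2@104; bids=[#3:8@99 #1:5@95] asks=[#2:8@104 #4:7@105]
After op 6 [order #6] limit_buy(price=99, qty=9): fills=none; bids=[#3:8@99 #6:9@99 #1:5@95] asks=[#2:8@104 #4:7@105]
After op 7 [order #7] market_buy(qty=6): fills=#7x#2:6@104; bids=[#3:8@99 #6:9@99 #1:5@95] asks=[#2:2@104 #4:7@105]
After op 8 cancel(order #6): fills=none; bids=[#3:8@99 #1:5@95] asks=[#2:2@104 #4:7@105]

Answer: bid=95 ask=-
bid=95 ask=104
bid=99 ask=104
bid=99 ask=104
bid=99 ask=104
bid=99 ask=104
bid=99 ask=104
bid=99 ask=104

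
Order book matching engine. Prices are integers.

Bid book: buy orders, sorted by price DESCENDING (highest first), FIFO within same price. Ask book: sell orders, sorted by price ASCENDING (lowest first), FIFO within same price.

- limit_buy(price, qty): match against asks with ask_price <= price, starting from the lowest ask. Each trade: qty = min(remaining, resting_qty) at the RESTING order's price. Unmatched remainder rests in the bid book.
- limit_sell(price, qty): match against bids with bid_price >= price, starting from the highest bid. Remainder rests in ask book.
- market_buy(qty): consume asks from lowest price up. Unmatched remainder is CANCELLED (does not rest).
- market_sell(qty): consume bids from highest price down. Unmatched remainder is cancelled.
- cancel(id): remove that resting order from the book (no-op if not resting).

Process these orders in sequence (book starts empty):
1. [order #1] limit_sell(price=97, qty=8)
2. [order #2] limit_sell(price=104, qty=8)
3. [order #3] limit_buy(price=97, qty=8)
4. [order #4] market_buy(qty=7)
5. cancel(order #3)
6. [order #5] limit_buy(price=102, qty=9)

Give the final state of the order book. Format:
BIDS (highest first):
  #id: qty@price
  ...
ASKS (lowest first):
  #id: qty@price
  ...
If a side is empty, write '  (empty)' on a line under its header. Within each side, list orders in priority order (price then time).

Answer: BIDS (highest first):
  #5: 9@102
ASKS (lowest first):
  #2: 1@104

Derivation:
After op 1 [order #1] limit_sell(price=97, qty=8): fills=none; bids=[-] asks=[#1:8@97]
After op 2 [order #2] limit_sell(price=104, qty=8): fills=none; bids=[-] asks=[#1:8@97 #2:8@104]
After op 3 [order #3] limit_buy(price=97, qty=8): fills=#3x#1:8@97; bids=[-] asks=[#2:8@104]
After op 4 [order #4] market_buy(qty=7): fills=#4x#2:7@104; bids=[-] asks=[#2:1@104]
After op 5 cancel(order #3): fills=none; bids=[-] asks=[#2:1@104]
After op 6 [order #5] limit_buy(price=102, qty=9): fills=none; bids=[#5:9@102] asks=[#2:1@104]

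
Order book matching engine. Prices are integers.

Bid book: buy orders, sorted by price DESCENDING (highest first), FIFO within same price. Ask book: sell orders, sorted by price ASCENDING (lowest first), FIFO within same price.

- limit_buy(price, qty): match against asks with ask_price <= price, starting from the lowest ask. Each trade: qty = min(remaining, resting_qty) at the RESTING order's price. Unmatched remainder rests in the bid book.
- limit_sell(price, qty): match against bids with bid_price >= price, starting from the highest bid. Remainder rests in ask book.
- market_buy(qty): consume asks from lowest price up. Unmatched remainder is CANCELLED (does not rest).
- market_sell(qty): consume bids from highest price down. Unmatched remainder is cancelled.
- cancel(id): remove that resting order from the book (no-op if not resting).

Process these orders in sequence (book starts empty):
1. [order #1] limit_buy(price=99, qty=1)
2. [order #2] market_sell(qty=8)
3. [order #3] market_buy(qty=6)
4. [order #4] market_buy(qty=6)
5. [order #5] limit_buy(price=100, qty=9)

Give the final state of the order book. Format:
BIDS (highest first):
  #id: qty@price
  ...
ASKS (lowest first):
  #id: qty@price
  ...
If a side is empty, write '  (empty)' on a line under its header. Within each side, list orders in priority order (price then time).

After op 1 [order #1] limit_buy(price=99, qty=1): fills=none; bids=[#1:1@99] asks=[-]
After op 2 [order #2] market_sell(qty=8): fills=#1x#2:1@99; bids=[-] asks=[-]
After op 3 [order #3] market_buy(qty=6): fills=none; bids=[-] asks=[-]
After op 4 [order #4] market_buy(qty=6): fills=none; bids=[-] asks=[-]
After op 5 [order #5] limit_buy(price=100, qty=9): fills=none; bids=[#5:9@100] asks=[-]

Answer: BIDS (highest first):
  #5: 9@100
ASKS (lowest first):
  (empty)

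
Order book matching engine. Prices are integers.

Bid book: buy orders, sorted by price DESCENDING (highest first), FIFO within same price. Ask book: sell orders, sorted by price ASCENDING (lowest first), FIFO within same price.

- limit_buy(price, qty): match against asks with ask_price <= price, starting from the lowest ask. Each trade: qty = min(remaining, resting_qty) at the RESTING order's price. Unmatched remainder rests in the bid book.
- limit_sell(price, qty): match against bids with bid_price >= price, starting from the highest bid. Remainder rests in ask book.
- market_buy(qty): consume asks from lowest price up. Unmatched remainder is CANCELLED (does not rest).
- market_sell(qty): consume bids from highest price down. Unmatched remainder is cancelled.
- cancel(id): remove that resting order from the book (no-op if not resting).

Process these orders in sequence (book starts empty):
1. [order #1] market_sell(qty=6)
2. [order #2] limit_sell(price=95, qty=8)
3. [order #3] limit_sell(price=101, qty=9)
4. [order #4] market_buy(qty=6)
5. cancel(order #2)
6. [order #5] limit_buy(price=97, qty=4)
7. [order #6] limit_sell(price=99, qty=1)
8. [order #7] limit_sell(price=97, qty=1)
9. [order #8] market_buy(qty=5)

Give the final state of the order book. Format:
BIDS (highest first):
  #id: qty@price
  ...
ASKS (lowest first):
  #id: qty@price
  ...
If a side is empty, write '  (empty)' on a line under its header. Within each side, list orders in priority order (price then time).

Answer: BIDS (highest first):
  #5: 3@97
ASKS (lowest first):
  #3: 5@101

Derivation:
After op 1 [order #1] market_sell(qty=6): fills=none; bids=[-] asks=[-]
After op 2 [order #2] limit_sell(price=95, qty=8): fills=none; bids=[-] asks=[#2:8@95]
After op 3 [order #3] limit_sell(price=101, qty=9): fills=none; bids=[-] asks=[#2:8@95 #3:9@101]
After op 4 [order #4] market_buy(qty=6): fills=#4x#2:6@95; bids=[-] asks=[#2:2@95 #3:9@101]
After op 5 cancel(order #2): fills=none; bids=[-] asks=[#3:9@101]
After op 6 [order #5] limit_buy(price=97, qty=4): fills=none; bids=[#5:4@97] asks=[#3:9@101]
After op 7 [order #6] limit_sell(price=99, qty=1): fills=none; bids=[#5:4@97] asks=[#6:1@99 #3:9@101]
After op 8 [order #7] limit_sell(price=97, qty=1): fills=#5x#7:1@97; bids=[#5:3@97] asks=[#6:1@99 #3:9@101]
After op 9 [order #8] market_buy(qty=5): fills=#8x#6:1@99 #8x#3:4@101; bids=[#5:3@97] asks=[#3:5@101]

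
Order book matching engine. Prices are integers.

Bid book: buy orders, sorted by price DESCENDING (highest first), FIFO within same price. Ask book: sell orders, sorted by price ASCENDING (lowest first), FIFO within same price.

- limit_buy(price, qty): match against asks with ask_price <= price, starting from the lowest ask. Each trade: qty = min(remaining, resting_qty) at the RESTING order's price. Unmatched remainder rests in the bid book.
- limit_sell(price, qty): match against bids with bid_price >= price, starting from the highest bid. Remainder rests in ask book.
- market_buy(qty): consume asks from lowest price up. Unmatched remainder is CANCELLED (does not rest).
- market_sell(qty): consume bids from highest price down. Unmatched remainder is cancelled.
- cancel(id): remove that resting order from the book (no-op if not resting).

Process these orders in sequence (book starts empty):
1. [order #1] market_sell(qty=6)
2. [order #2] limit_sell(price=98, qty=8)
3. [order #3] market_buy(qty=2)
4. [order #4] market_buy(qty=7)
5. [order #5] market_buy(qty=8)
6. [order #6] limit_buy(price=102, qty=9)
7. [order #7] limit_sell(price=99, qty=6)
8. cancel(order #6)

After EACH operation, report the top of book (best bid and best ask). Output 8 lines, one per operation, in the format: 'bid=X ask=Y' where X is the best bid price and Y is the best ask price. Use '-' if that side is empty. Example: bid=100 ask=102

Answer: bid=- ask=-
bid=- ask=98
bid=- ask=98
bid=- ask=-
bid=- ask=-
bid=102 ask=-
bid=102 ask=-
bid=- ask=-

Derivation:
After op 1 [order #1] market_sell(qty=6): fills=none; bids=[-] asks=[-]
After op 2 [order #2] limit_sell(price=98, qty=8): fills=none; bids=[-] asks=[#2:8@98]
After op 3 [order #3] market_buy(qty=2): fills=#3x#2:2@98; bids=[-] asks=[#2:6@98]
After op 4 [order #4] market_buy(qty=7): fills=#4x#2:6@98; bids=[-] asks=[-]
After op 5 [order #5] market_buy(qty=8): fills=none; bids=[-] asks=[-]
After op 6 [order #6] limit_buy(price=102, qty=9): fills=none; bids=[#6:9@102] asks=[-]
After op 7 [order #7] limit_sell(price=99, qty=6): fills=#6x#7:6@102; bids=[#6:3@102] asks=[-]
After op 8 cancel(order #6): fills=none; bids=[-] asks=[-]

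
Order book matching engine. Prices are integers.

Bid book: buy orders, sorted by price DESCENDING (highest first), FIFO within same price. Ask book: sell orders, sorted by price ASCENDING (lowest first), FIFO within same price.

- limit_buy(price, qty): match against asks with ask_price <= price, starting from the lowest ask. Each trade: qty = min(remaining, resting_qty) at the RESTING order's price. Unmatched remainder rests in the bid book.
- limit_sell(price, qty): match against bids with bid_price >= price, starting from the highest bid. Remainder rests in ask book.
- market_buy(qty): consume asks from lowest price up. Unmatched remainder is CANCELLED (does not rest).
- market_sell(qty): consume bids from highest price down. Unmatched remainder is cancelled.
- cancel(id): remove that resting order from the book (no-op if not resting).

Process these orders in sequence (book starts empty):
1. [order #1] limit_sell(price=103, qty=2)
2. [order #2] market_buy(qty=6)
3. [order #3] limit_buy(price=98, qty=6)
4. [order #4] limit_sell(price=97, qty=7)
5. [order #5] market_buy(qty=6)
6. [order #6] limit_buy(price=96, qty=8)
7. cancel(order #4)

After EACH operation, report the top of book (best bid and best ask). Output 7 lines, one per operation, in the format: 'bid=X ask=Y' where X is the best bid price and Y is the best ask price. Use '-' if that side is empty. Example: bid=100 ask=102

After op 1 [order #1] limit_sell(price=103, qty=2): fills=none; bids=[-] asks=[#1:2@103]
After op 2 [order #2] market_buy(qty=6): fills=#2x#1:2@103; bids=[-] asks=[-]
After op 3 [order #3] limit_buy(price=98, qty=6): fills=none; bids=[#3:6@98] asks=[-]
After op 4 [order #4] limit_sell(price=97, qty=7): fills=#3x#4:6@98; bids=[-] asks=[#4:1@97]
After op 5 [order #5] market_buy(qty=6): fills=#5x#4:1@97; bids=[-] asks=[-]
After op 6 [order #6] limit_buy(price=96, qty=8): fills=none; bids=[#6:8@96] asks=[-]
After op 7 cancel(order #4): fills=none; bids=[#6:8@96] asks=[-]

Answer: bid=- ask=103
bid=- ask=-
bid=98 ask=-
bid=- ask=97
bid=- ask=-
bid=96 ask=-
bid=96 ask=-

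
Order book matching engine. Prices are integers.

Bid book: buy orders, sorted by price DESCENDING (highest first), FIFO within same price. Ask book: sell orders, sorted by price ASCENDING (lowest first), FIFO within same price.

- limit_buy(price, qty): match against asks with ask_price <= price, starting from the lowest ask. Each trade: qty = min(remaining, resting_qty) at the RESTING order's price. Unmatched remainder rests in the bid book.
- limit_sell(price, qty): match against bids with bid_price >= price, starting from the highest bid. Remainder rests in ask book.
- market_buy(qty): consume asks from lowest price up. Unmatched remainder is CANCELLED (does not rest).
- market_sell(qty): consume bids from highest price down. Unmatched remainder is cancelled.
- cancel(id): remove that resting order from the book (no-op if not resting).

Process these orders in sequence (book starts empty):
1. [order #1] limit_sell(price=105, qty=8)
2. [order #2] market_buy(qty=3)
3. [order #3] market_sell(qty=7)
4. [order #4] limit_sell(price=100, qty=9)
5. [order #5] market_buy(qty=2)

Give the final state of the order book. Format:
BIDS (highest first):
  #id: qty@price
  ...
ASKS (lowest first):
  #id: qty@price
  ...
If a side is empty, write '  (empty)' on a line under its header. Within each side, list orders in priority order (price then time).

Answer: BIDS (highest first):
  (empty)
ASKS (lowest first):
  #4: 7@100
  #1: 5@105

Derivation:
After op 1 [order #1] limit_sell(price=105, qty=8): fills=none; bids=[-] asks=[#1:8@105]
After op 2 [order #2] market_buy(qty=3): fills=#2x#1:3@105; bids=[-] asks=[#1:5@105]
After op 3 [order #3] market_sell(qty=7): fills=none; bids=[-] asks=[#1:5@105]
After op 4 [order #4] limit_sell(price=100, qty=9): fills=none; bids=[-] asks=[#4:9@100 #1:5@105]
After op 5 [order #5] market_buy(qty=2): fills=#5x#4:2@100; bids=[-] asks=[#4:7@100 #1:5@105]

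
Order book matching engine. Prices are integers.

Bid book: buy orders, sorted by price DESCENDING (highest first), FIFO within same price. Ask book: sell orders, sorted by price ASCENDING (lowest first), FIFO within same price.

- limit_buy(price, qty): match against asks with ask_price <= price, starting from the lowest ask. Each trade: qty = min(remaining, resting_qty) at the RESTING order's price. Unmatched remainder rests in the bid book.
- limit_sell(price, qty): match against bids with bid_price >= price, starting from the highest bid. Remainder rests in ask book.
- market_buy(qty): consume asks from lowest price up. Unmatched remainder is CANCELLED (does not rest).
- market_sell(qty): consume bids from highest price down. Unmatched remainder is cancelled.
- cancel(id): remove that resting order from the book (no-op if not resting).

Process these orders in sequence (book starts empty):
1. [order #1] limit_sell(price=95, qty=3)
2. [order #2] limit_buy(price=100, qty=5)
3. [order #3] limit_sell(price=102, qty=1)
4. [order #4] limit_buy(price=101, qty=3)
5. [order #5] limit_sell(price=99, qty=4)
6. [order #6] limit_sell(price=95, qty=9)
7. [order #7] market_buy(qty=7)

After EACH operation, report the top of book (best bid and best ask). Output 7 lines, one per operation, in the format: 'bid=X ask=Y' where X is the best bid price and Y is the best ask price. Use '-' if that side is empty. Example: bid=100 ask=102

Answer: bid=- ask=95
bid=100 ask=-
bid=100 ask=102
bid=101 ask=102
bid=100 ask=102
bid=- ask=95
bid=- ask=95

Derivation:
After op 1 [order #1] limit_sell(price=95, qty=3): fills=none; bids=[-] asks=[#1:3@95]
After op 2 [order #2] limit_buy(price=100, qty=5): fills=#2x#1:3@95; bids=[#2:2@100] asks=[-]
After op 3 [order #3] limit_sell(price=102, qty=1): fills=none; bids=[#2:2@100] asks=[#3:1@102]
After op 4 [order #4] limit_buy(price=101, qty=3): fills=none; bids=[#4:3@101 #2:2@100] asks=[#3:1@102]
After op 5 [order #5] limit_sell(price=99, qty=4): fills=#4x#5:3@101 #2x#5:1@100; bids=[#2:1@100] asks=[#3:1@102]
After op 6 [order #6] limit_sell(price=95, qty=9): fills=#2x#6:1@100; bids=[-] asks=[#6:8@95 #3:1@102]
After op 7 [order #7] market_buy(qty=7): fills=#7x#6:7@95; bids=[-] asks=[#6:1@95 #3:1@102]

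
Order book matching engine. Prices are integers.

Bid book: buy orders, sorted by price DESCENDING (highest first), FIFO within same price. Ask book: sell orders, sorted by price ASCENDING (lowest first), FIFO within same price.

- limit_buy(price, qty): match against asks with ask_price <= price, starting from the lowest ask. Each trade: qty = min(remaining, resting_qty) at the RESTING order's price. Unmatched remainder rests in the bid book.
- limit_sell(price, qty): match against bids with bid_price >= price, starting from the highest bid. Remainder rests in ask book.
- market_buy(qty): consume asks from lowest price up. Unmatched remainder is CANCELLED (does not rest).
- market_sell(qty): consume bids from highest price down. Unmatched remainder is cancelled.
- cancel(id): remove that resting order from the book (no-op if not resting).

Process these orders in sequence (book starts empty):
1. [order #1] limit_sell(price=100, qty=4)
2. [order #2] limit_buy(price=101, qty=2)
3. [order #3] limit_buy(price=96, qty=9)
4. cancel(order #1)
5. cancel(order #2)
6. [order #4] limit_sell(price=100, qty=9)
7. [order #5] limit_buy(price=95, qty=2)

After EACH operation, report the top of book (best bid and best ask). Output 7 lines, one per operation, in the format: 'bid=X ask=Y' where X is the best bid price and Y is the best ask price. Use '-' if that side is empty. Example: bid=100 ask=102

Answer: bid=- ask=100
bid=- ask=100
bid=96 ask=100
bid=96 ask=-
bid=96 ask=-
bid=96 ask=100
bid=96 ask=100

Derivation:
After op 1 [order #1] limit_sell(price=100, qty=4): fills=none; bids=[-] asks=[#1:4@100]
After op 2 [order #2] limit_buy(price=101, qty=2): fills=#2x#1:2@100; bids=[-] asks=[#1:2@100]
After op 3 [order #3] limit_buy(price=96, qty=9): fills=none; bids=[#3:9@96] asks=[#1:2@100]
After op 4 cancel(order #1): fills=none; bids=[#3:9@96] asks=[-]
After op 5 cancel(order #2): fills=none; bids=[#3:9@96] asks=[-]
After op 6 [order #4] limit_sell(price=100, qty=9): fills=none; bids=[#3:9@96] asks=[#4:9@100]
After op 7 [order #5] limit_buy(price=95, qty=2): fills=none; bids=[#3:9@96 #5:2@95] asks=[#4:9@100]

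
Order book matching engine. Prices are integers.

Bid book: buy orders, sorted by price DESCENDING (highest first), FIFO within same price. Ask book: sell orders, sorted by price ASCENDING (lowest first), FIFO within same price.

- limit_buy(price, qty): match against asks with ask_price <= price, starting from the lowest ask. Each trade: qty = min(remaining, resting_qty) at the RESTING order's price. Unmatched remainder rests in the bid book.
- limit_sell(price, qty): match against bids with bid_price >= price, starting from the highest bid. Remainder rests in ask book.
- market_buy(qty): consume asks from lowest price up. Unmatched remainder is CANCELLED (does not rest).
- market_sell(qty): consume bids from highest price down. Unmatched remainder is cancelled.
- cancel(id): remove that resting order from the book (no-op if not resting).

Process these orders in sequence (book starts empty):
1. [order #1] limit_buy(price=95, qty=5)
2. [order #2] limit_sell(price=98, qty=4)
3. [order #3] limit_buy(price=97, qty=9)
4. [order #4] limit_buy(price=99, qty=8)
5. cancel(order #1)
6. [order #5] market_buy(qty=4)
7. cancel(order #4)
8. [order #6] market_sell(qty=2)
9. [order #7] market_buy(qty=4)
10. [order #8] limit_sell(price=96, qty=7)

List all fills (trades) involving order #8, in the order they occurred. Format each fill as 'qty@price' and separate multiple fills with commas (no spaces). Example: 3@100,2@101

After op 1 [order #1] limit_buy(price=95, qty=5): fills=none; bids=[#1:5@95] asks=[-]
After op 2 [order #2] limit_sell(price=98, qty=4): fills=none; bids=[#1:5@95] asks=[#2:4@98]
After op 3 [order #3] limit_buy(price=97, qty=9): fills=none; bids=[#3:9@97 #1:5@95] asks=[#2:4@98]
After op 4 [order #4] limit_buy(price=99, qty=8): fills=#4x#2:4@98; bids=[#4:4@99 #3:9@97 #1:5@95] asks=[-]
After op 5 cancel(order #1): fills=none; bids=[#4:4@99 #3:9@97] asks=[-]
After op 6 [order #5] market_buy(qty=4): fills=none; bids=[#4:4@99 #3:9@97] asks=[-]
After op 7 cancel(order #4): fills=none; bids=[#3:9@97] asks=[-]
After op 8 [order #6] market_sell(qty=2): fills=#3x#6:2@97; bids=[#3:7@97] asks=[-]
After op 9 [order #7] market_buy(qty=4): fills=none; bids=[#3:7@97] asks=[-]
After op 10 [order #8] limit_sell(price=96, qty=7): fills=#3x#8:7@97; bids=[-] asks=[-]

Answer: 7@97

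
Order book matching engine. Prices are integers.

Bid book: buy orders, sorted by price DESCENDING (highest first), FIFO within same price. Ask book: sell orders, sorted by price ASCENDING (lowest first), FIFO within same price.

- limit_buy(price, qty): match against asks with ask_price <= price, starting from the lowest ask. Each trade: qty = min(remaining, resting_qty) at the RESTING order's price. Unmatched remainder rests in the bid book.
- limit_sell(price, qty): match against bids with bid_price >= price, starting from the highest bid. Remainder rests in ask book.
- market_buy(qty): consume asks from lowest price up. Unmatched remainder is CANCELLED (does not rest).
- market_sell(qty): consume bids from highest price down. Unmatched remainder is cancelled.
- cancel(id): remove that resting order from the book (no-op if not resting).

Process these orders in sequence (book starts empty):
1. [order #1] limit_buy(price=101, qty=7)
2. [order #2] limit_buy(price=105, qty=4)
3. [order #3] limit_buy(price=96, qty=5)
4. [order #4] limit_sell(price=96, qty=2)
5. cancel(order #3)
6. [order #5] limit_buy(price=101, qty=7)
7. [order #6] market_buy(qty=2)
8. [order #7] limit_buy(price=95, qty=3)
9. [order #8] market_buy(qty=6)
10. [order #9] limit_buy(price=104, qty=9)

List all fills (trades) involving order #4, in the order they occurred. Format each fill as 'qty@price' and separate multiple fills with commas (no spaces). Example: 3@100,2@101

After op 1 [order #1] limit_buy(price=101, qty=7): fills=none; bids=[#1:7@101] asks=[-]
After op 2 [order #2] limit_buy(price=105, qty=4): fills=none; bids=[#2:4@105 #1:7@101] asks=[-]
After op 3 [order #3] limit_buy(price=96, qty=5): fills=none; bids=[#2:4@105 #1:7@101 #3:5@96] asks=[-]
After op 4 [order #4] limit_sell(price=96, qty=2): fills=#2x#4:2@105; bids=[#2:2@105 #1:7@101 #3:5@96] asks=[-]
After op 5 cancel(order #3): fills=none; bids=[#2:2@105 #1:7@101] asks=[-]
After op 6 [order #5] limit_buy(price=101, qty=7): fills=none; bids=[#2:2@105 #1:7@101 #5:7@101] asks=[-]
After op 7 [order #6] market_buy(qty=2): fills=none; bids=[#2:2@105 #1:7@101 #5:7@101] asks=[-]
After op 8 [order #7] limit_buy(price=95, qty=3): fills=none; bids=[#2:2@105 #1:7@101 #5:7@101 #7:3@95] asks=[-]
After op 9 [order #8] market_buy(qty=6): fills=none; bids=[#2:2@105 #1:7@101 #5:7@101 #7:3@95] asks=[-]
After op 10 [order #9] limit_buy(price=104, qty=9): fills=none; bids=[#2:2@105 #9:9@104 #1:7@101 #5:7@101 #7:3@95] asks=[-]

Answer: 2@105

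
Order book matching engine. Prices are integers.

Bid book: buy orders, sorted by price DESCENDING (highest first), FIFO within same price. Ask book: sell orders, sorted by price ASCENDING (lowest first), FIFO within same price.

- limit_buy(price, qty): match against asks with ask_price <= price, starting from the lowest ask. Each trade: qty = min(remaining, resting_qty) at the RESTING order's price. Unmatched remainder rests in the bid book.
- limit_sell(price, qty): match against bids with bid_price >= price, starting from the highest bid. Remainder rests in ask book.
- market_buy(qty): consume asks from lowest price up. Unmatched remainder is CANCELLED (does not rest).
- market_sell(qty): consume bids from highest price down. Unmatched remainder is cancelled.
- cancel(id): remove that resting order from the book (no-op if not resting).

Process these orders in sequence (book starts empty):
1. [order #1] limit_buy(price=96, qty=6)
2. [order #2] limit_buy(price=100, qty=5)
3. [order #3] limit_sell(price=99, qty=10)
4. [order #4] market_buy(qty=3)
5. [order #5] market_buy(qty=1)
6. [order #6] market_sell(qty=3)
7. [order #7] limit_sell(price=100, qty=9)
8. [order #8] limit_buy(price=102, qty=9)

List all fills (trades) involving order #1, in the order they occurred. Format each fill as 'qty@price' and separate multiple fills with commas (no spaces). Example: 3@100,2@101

After op 1 [order #1] limit_buy(price=96, qty=6): fills=none; bids=[#1:6@96] asks=[-]
After op 2 [order #2] limit_buy(price=100, qty=5): fills=none; bids=[#2:5@100 #1:6@96] asks=[-]
After op 3 [order #3] limit_sell(price=99, qty=10): fills=#2x#3:5@100; bids=[#1:6@96] asks=[#3:5@99]
After op 4 [order #4] market_buy(qty=3): fills=#4x#3:3@99; bids=[#1:6@96] asks=[#3:2@99]
After op 5 [order #5] market_buy(qty=1): fills=#5x#3:1@99; bids=[#1:6@96] asks=[#3:1@99]
After op 6 [order #6] market_sell(qty=3): fills=#1x#6:3@96; bids=[#1:3@96] asks=[#3:1@99]
After op 7 [order #7] limit_sell(price=100, qty=9): fills=none; bids=[#1:3@96] asks=[#3:1@99 #7:9@100]
After op 8 [order #8] limit_buy(price=102, qty=9): fills=#8x#3:1@99 #8x#7:8@100; bids=[#1:3@96] asks=[#7:1@100]

Answer: 3@96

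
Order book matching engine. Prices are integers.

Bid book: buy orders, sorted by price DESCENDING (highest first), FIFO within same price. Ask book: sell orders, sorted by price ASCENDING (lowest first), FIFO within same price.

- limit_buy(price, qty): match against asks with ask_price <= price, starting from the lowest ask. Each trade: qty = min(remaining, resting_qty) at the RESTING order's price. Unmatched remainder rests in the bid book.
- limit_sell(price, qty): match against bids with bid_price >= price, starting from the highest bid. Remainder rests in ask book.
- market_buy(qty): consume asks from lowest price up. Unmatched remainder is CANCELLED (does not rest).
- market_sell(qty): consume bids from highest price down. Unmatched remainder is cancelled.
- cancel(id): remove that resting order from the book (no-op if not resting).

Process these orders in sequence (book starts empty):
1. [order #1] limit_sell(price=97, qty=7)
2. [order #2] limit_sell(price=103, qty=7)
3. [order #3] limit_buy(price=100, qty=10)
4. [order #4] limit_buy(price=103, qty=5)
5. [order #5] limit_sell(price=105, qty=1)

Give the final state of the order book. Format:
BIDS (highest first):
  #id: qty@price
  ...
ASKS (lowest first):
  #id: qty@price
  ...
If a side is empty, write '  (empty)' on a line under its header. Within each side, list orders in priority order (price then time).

Answer: BIDS (highest first):
  #3: 3@100
ASKS (lowest first):
  #2: 2@103
  #5: 1@105

Derivation:
After op 1 [order #1] limit_sell(price=97, qty=7): fills=none; bids=[-] asks=[#1:7@97]
After op 2 [order #2] limit_sell(price=103, qty=7): fills=none; bids=[-] asks=[#1:7@97 #2:7@103]
After op 3 [order #3] limit_buy(price=100, qty=10): fills=#3x#1:7@97; bids=[#3:3@100] asks=[#2:7@103]
After op 4 [order #4] limit_buy(price=103, qty=5): fills=#4x#2:5@103; bids=[#3:3@100] asks=[#2:2@103]
After op 5 [order #5] limit_sell(price=105, qty=1): fills=none; bids=[#3:3@100] asks=[#2:2@103 #5:1@105]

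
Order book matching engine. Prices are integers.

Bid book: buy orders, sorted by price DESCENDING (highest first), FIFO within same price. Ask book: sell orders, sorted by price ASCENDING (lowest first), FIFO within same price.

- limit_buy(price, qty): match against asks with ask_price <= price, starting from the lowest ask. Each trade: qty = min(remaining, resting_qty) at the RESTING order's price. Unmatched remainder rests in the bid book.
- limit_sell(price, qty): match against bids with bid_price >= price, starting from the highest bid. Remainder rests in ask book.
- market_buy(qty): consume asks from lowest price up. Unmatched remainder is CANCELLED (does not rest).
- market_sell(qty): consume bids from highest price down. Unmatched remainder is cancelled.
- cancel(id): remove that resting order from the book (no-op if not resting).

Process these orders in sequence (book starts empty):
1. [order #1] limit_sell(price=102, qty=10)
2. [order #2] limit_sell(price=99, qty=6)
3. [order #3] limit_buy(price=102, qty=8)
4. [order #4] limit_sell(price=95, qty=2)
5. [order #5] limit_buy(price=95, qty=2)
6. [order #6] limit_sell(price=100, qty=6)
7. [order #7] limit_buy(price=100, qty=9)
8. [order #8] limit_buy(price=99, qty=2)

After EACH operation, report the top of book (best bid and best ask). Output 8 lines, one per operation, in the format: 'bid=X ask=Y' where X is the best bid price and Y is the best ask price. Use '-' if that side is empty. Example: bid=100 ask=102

After op 1 [order #1] limit_sell(price=102, qty=10): fills=none; bids=[-] asks=[#1:10@102]
After op 2 [order #2] limit_sell(price=99, qty=6): fills=none; bids=[-] asks=[#2:6@99 #1:10@102]
After op 3 [order #3] limit_buy(price=102, qty=8): fills=#3x#2:6@99 #3x#1:2@102; bids=[-] asks=[#1:8@102]
After op 4 [order #4] limit_sell(price=95, qty=2): fills=none; bids=[-] asks=[#4:2@95 #1:8@102]
After op 5 [order #5] limit_buy(price=95, qty=2): fills=#5x#4:2@95; bids=[-] asks=[#1:8@102]
After op 6 [order #6] limit_sell(price=100, qty=6): fills=none; bids=[-] asks=[#6:6@100 #1:8@102]
After op 7 [order #7] limit_buy(price=100, qty=9): fills=#7x#6:6@100; bids=[#7:3@100] asks=[#1:8@102]
After op 8 [order #8] limit_buy(price=99, qty=2): fills=none; bids=[#7:3@100 #8:2@99] asks=[#1:8@102]

Answer: bid=- ask=102
bid=- ask=99
bid=- ask=102
bid=- ask=95
bid=- ask=102
bid=- ask=100
bid=100 ask=102
bid=100 ask=102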